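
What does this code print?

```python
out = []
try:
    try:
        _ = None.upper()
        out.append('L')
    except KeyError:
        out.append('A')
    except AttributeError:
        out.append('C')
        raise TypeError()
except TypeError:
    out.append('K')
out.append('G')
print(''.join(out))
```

Execution trace: 'C' (inner except AttributeError) → 'K' (outer except TypeError) → 'G' (after the try/except). Output: CKG

Answer: CKG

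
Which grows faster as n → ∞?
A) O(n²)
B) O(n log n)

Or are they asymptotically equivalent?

O(n²) vs O(n log n): Higher order terms dominate.

Answer: A) O(n²) grows faster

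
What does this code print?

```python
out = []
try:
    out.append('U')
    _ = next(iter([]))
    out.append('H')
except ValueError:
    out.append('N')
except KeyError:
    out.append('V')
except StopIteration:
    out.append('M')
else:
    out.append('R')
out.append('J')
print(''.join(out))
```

Execution trace: 'U' (try body) → 'M' (except StopIteration) → 'J' (after the try/except). Output: UMJ

Answer: UMJ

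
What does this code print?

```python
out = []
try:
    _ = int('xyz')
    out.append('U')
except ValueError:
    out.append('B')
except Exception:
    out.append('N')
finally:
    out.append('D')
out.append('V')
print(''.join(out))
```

Execution trace: 'B' (except ValueError) → 'D' (finally) → 'V' (after the try/except). Output: BDV

Answer: BDV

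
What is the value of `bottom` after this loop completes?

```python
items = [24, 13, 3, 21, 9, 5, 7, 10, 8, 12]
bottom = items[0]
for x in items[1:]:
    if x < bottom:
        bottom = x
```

Minimum of [24, 13, 3, 21, 9, 5, 7, 10, 8, 12]
`bottom` takes the values: 24 → 13 → 3

Answer: 3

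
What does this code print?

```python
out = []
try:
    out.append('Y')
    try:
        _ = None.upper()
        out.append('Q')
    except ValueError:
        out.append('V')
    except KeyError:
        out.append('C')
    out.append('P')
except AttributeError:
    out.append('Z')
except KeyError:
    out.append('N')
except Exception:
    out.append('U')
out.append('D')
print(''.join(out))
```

Execution trace: 'Y' (try body) → 'Z' (except AttributeError) → 'D' (after the try/except). Output: YZD

Answer: YZD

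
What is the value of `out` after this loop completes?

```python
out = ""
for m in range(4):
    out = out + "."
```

Repeat '.' 4 times
`out` takes the values: "" → "." → ".." → "..." → "...."

Answer: "...."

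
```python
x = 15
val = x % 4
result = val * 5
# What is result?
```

Trace:
`x = 15` → x = 15
`val = x % 4` → val = 3
`result = val * 5` → result = 15
So result = 15

Answer: 15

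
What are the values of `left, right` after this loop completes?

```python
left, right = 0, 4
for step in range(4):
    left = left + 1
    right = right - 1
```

left goes 0→4, right goes 4→0
`left, right` takes the values: (0, 4) → (1, 4) → (1, 3) → (2, 3) → (2, 2) → (3, 2) → (3, 1) → (4, 1) → (4, 0)

Answer: 4, 0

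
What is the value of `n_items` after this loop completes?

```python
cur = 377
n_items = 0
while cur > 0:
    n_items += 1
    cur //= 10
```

Count digits by repeated division by 10
`n_items` takes the values: 0 → 1 → 2 → 3

Answer: 3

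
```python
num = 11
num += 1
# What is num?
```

Trace:
`num = 11` → num = 11
`num += 1` → num = 12
So num = 12

Answer: 12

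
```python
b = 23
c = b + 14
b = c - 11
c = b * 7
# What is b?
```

Trace:
`b = 23` → b = 23
`c = b + 14` → c = 37
`b = c - 11` → b = 26
`c = b * 7` → c = 182
So b = 26

Answer: 26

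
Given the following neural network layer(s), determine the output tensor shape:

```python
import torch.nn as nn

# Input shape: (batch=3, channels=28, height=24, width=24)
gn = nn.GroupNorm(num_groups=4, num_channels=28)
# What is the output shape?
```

Input: (3, 28, 24, 24) -> Output: (3, 28, 24, 24)

Answer: (3, 28, 24, 24)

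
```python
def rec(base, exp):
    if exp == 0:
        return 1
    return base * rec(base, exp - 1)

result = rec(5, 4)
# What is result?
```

rec(5, 4) = 5 * 5 * 5 * 5 = 625

Answer: 625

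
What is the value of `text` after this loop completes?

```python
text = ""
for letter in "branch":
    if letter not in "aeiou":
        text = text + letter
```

Remove vowels from 'branch'
`text` takes the values: "" → "b" → "br" → "brn" → "brnc" → "brnch"

Answer: "brnch"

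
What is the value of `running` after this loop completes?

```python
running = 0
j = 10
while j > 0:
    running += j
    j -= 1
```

Sum 10 down to 1
`running` takes the values: 0 → 10 → 19 → 27 → 34 → 40 → 45 → 49 → 52 → 54 → 55

Answer: 55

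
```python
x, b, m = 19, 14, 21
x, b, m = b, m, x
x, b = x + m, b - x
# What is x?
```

Trace:
`x, b, m = 19, 14, 21` → x = 19; b = 14; m = 21
`x, b, m = b, m, x` → x = 14; b = 21; m = 19
`x, b = x + m, b - x` → x = 33; b = 7
So x = 33

Answer: 33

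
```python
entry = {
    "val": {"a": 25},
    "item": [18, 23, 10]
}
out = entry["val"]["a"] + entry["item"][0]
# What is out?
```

Trace:
`entry = { ...` → entry = {'val': {'a': 25}, 'item': [18, 23, 10]}
`out = entry["val"]["a"] + entry["item"][0]` → out = 43
So out = 43

Answer: 43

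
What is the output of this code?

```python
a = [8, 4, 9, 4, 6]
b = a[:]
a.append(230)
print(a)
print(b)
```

Key concept: slice [:] creates copy.
Step by step:
`a = [8, 4, 9, 4, 6]` → a = [8, 4, 9, 4, 6]
`b = a[:]` → b = [8, 4, 9, 4, 6]
`a.append(230)` → a = [8, 4, 9, 4, 6, 230]
`print(a)` → prints [8, 4, 9, 4, 6, 230]
`print(b)` → prints [8, 4, 9, 4, 6]

Answer:
[8, 4, 9, 4, 6, 230]
[8, 4, 9, 4, 6]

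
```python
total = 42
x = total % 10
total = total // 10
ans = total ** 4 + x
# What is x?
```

Trace:
`total = 42` → total = 42
`x = total % 10` → x = 2
`total = total // 10` → total = 4
`ans = total ** 4 + x` → ans = 258
So x = 2

Answer: 2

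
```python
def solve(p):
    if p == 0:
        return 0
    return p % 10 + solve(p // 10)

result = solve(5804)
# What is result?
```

Sum of digits of 5804: 4 + 0 + 8 + 5 = 17

Answer: 17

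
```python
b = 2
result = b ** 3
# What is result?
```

Trace:
`b = 2` → b = 2
`result = b ** 3` → result = 8
So result = 8

Answer: 8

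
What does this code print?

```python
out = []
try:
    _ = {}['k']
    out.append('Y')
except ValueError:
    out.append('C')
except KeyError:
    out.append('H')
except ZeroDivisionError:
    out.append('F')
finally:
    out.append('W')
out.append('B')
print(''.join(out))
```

Execution trace: 'H' (except KeyError) → 'W' (finally) → 'B' (after the try/except). Output: HWB

Answer: HWB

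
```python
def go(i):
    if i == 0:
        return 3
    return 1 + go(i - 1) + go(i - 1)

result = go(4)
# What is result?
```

go(i) = 1 + 2·go(i-1), go(0)=3. Closed form: (3+1)·2^4 - 1 = 63.

Answer: 63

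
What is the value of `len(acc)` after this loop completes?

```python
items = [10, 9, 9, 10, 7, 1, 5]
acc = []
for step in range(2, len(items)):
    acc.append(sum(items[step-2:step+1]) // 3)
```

Number of 3-element averages
`acc` takes the values: [] → [9] → [9, 9] → [9, 9, 8] → [9, 9, 8, 6] → [9, 9, 8, 6, 4]
So `len(acc)` = 5

Answer: 5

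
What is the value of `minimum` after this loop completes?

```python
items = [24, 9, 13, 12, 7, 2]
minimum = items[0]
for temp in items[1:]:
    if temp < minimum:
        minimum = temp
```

Minimum of [24, 9, 13, 12, 7, 2]
`minimum` takes the values: 24 → 9 → 7 → 2

Answer: 2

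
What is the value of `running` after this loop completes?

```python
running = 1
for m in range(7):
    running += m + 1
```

Start at 1, add 1 to 7 = 29
`running` takes the values: 1 → 2 → 4 → 7 → 11 → 16 → 22 → 29

Answer: 29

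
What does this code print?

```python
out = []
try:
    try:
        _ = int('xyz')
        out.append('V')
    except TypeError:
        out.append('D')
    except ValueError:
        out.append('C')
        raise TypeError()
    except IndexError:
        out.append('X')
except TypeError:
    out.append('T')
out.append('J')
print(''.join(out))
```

Execution trace: 'C' (inner except ValueError) → 'T' (outer except TypeError) → 'J' (after the try/except). Output: CTJ

Answer: CTJ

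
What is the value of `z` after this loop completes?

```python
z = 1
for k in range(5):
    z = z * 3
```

Multiply by 3, 5 times: 1 * 3^5 = 243
`z` takes the values: 1 → 3 → 9 → 27 → 81 → 243

Answer: 243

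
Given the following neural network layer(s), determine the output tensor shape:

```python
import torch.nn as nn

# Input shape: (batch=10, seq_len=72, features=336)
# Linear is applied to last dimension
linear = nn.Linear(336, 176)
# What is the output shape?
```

Input: (10, 72, 336) -> Output: (10, 72, 176)

Answer: (10, 72, 176)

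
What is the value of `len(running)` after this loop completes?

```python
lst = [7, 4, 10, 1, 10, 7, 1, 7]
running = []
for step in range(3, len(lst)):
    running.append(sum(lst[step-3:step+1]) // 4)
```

Number of 4-element averages
`running` takes the values: [] → [5] → [5, 6] → [5, 6, 7] → [5, 6, 7, 4] → [5, 6, 7, 4, 6]
So `len(running)` = 5

Answer: 5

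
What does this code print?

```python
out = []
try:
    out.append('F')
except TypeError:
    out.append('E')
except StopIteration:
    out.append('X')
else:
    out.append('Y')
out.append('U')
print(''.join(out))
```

Execution trace: 'F' (try body, no exception) → 'Y' (else) → 'U' (after the try/except). Output: FYU

Answer: FYU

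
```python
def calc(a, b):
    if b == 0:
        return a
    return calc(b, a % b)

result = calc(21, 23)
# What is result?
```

calc(21, 23) -> calc(23, 21) -> calc(21, 2) -> calc(2, 1) -> calc(1, 0) -> 1

Answer: 1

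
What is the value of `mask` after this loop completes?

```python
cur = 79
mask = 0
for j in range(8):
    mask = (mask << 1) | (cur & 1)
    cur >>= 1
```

Reverse lowest 8 bits of 79
`mask` takes the values: 0 → 1 → 3 → 7 → 15 → 30 → 60 → 121 → 242

Answer: 242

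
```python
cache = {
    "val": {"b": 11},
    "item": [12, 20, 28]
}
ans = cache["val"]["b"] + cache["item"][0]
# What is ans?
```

Trace:
`cache = { ...` → cache = {'val': {'b': 11}, 'item': [12, 20, 28]}
`ans = cache["val"]["b"] + cache["item"][0]` → ans = 23
So ans = 23

Answer: 23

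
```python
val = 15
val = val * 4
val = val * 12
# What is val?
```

Trace:
`val = 15` → val = 15
`val = val * 4` → val = 60
`val = val * 12` → val = 720
So val = 720

Answer: 720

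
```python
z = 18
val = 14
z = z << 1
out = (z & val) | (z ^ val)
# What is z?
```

Trace:
`z = 18` → z = 18
`val = 14` → val = 14
`z = z << 1` → z = 36
`out = (z & val) | (z ^ val)` → out = 46
So z = 36

Answer: 36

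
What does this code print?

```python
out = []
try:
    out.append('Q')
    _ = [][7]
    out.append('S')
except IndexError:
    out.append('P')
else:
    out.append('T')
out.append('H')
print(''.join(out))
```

Execution trace: 'Q' (try body) → 'P' (except IndexError) → 'H' (after the try/except). Output: QPH

Answer: QPH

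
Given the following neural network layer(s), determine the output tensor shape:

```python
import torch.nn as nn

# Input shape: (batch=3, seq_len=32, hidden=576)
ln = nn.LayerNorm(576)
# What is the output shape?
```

Input: (3, 32, 576) -> Output: (3, 32, 576)

Answer: (3, 32, 576)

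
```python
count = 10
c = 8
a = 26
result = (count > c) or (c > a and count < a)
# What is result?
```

Trace:
`count = 10` → count = 10
`c = 8` → c = 8
`a = 26` → a = 26
`result = (count > c) or (c > a and count < a)` → result = True
So result = True

Answer: True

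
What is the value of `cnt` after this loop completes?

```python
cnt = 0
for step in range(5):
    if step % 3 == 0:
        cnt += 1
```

Count numbers divisible by 3 in range(5)
`cnt` takes the values: 0 → 1 → 2

Answer: 2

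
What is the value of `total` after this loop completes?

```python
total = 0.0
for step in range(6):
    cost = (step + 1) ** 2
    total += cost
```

Sum of squared losses 1² + 2² + ... + 6²
`total` takes the values: 0.0 → 1.0 → 5.0 → 14.0 → 30.0 → 55.0 → 91.0

Answer: 91.0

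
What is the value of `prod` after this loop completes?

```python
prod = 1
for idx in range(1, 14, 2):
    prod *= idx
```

Product of 1, 3, 5, ... up to 13
`prod` takes the values: 1 → 3 → 15 → 105 → 945 → 10395 → 135135

Answer: 135135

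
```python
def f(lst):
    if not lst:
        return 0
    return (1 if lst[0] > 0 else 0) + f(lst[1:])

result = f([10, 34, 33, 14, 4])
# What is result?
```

Count of positive elements in [10, 34, 33, 14, 4] = 5

Answer: 5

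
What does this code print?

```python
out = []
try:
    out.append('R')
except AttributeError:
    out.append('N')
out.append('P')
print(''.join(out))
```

Execution trace: 'R' (try body, no exception) → 'P' (after the try/except). Output: RP

Answer: RP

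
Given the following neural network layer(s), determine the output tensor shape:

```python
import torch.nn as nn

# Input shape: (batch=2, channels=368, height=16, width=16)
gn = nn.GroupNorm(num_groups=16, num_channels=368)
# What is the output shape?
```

Input: (2, 368, 16, 16) -> Output: (2, 368, 16, 16)

Answer: (2, 368, 16, 16)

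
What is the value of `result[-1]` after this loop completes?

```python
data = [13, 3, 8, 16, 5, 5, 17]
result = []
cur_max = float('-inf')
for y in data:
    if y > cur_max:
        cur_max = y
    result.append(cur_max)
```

Running max ends at 17
`result` takes the values: [] → [13] → [13, 13] → [13, 13, 13] → [13, 13, 13, 16] → [13, 13, 13, 16, 16] → [13, 13, 13, 16, 16, 16] → [13, 13, 13, 16, 16, 16, 17]
So `result[-1]` = 17

Answer: 17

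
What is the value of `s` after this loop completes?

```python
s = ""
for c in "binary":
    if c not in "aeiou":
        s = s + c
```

Remove vowels from 'binary'
`s` takes the values: "" → "b" → "bn" → "bnr" → "bnry"

Answer: "bnry"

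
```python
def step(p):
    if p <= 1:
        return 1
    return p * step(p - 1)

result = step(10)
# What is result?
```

step(10) = 10 * 9 * 8 * 7 * 6 * 5 * 4 * 3 * 2 * 1 = 3628800

Answer: 3628800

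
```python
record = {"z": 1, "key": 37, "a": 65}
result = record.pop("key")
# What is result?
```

Trace:
`record = {"z": 1, "key": 37, "a": 65}` → record = {'z': 1, 'key': 37, 'a': 65}
`result = record.pop("key")` → record = {'z': 1, 'a': 65}; result = 37
So result = 37

Answer: 37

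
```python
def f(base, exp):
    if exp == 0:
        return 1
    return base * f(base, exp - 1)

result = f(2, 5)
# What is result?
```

f(2, 5) = 2 * 2 * 2 * 2 * 2 = 32

Answer: 32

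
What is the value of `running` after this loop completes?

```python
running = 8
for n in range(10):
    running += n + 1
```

Start at 8, add 1 to 10 = 63
`running` takes the values: 8 → 9 → 11 → 14 → 18 → 23 → 29 → 36 → 44 → 53 → 63

Answer: 63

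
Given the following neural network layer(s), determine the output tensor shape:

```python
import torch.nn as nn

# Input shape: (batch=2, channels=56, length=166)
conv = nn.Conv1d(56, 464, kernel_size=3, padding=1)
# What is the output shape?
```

Input: (2, 56, 166) -> Output: (2, 464, 166)

Answer: (2, 464, 166)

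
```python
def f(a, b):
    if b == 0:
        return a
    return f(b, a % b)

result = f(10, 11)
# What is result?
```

f(10, 11) -> f(11, 10) -> f(10, 1) -> f(1, 0) -> 1

Answer: 1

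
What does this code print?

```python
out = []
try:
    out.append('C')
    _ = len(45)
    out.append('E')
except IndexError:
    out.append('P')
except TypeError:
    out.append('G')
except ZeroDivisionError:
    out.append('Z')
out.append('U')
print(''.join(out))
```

Execution trace: 'C' (try body) → 'G' (except TypeError) → 'U' (after the try/except). Output: CGU

Answer: CGU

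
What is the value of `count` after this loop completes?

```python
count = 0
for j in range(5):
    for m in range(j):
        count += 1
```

Triangle number: 0+1+2+...+4
`count` takes the values: 0 → 1 → 2 → 3 → 4 → 5 → 6 → 7 → 8 → 9 → 10

Answer: 10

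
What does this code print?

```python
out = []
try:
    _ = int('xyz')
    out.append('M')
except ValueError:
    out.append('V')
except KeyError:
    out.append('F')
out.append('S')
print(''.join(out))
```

Execution trace: 'V' (except ValueError) → 'S' (after the try/except). Output: VS

Answer: VS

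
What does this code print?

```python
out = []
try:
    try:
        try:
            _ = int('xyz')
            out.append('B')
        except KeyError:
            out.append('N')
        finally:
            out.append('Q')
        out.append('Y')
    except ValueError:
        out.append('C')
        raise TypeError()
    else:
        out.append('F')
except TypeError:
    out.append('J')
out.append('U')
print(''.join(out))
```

Execution trace: 'Q' (inner finally) → 'C' (except ValueError) → 'J' (outer except TypeError) → 'U' (after the try/except). Output: QCJU

Answer: QCJU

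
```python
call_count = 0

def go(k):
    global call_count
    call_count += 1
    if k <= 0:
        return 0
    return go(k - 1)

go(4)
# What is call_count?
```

Linear recursion stepping by 1: 5 calls from k=4 down to ≤0.

Answer: 5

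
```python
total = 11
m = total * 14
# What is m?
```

Trace:
`total = 11` → total = 11
`m = total * 14` → m = 154
So m = 154

Answer: 154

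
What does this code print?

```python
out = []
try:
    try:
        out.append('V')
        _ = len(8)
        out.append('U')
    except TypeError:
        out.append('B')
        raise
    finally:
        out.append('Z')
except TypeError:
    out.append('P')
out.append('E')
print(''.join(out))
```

Execution trace: 'V' (inner try body) → 'B' (inner except TypeError) → 'Z' (inner finally) → 'P' (outer except TypeError) → 'E' (after the try/except). Output: VBZPE

Answer: VBZPE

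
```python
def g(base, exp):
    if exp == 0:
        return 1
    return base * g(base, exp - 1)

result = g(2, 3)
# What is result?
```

g(2, 3) = 2 * 2 * 2 = 8

Answer: 8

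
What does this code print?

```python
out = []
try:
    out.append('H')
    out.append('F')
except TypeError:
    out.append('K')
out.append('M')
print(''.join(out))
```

Execution trace: 'H' (try body) → 'F' (try body, no exception) → 'M' (after the try/except). Output: HFM

Answer: HFM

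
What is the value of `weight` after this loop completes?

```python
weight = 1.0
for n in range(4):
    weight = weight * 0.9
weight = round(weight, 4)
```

Exponential decay: 1.0 * 0.9^4
`weight` takes the values: 1.0 → 0.9 → 0.81 → 0.729 → 0.6561

Answer: 0.6561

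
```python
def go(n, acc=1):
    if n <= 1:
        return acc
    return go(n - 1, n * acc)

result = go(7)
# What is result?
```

Accumulator trace (n, acc): (7, 1) -> (6, 7) -> (5, 42) -> (4, 210) -> (3, 840) -> (2, 2520) -> (1, 5040) -> return 5040

Answer: 5040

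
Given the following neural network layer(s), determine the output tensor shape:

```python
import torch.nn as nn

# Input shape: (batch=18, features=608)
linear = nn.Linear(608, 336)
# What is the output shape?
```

Input: (18, 608) -> Output: (18, 336)

Answer: (18, 336)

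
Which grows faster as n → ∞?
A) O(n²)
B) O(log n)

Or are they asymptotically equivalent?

O(n²) vs O(log n): Higher order terms dominate.

Answer: A) O(n²) grows faster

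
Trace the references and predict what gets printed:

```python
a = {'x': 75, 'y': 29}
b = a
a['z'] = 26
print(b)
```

Key concept: dict aliasing.
Step by step:
`a = {'x': 75, 'y': 29}` → a = {'x': 75, 'y': 29}
`b = a` → b = {'x': 75, 'y': 29} (same object as a)
`a['z'] = 26` → a = {'x': 75, 'y': 29, 'z': 26} (same object as b); b = {'x': 75, 'y': 29, 'z': 26} (same object as a)
`print(b)` → prints {'x': 75, 'y': 29, 'z': 26}

Answer: {'x': 75, 'y': 29, 'z': 26}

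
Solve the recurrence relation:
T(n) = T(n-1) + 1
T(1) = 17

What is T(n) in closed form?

Unrolling: T(n) = T(1) + 1·(n-1) = 17 + 1(n-1) = n + 16.

Answer: T(n) = n + 16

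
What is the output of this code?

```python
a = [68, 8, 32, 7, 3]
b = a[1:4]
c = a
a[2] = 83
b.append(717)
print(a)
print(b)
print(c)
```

Key concept: slice vs alias.
Step by step:
`a = [68, 8, 32, 7, 3]` → a = [68, 8, 32, 7, 3]
`b = a[1:4]` → b = [8, 32, 7]
`c = a` → c = [68, 8, 32, 7, 3] (same object as a)
`a[2] = 83` → a = [68, 8, 83, 7, 3] (same object as c); c = [68, 8, 83, 7, 3] (same object as a)
`b.append(717)` → b = [8, 32, 7, 717]
`print(a)` → prints [68, 8, 83, 7, 3]
`print(b)` → prints [8, 32, 7, 717]
`print(c)` → prints [68, 8, 83, 7, 3]

Answer:
[68, 8, 83, 7, 3]
[8, 32, 7, 717]
[68, 8, 83, 7, 3]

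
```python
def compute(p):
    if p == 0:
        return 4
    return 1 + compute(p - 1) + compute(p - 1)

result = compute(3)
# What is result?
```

compute(p) = 1 + 2·compute(p-1), compute(0)=4. Closed form: (4+1)·2^3 - 1 = 39.

Answer: 39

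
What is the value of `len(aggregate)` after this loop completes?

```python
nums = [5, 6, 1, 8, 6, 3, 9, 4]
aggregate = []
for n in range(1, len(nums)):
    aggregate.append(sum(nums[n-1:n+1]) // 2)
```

Number of 2-element averages
`aggregate` takes the values: [] → [5] → [5, 3] → [5, 3, 4] → [5, 3, 4, 7] → [5, 3, 4, 7, 4] → [5, 3, 4, 7, 4, 6] → [5, 3, 4, 7, 4, 6, 6]
So `len(aggregate)` = 7

Answer: 7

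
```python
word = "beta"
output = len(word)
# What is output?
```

Trace:
`word = "beta"` → word = 'beta'
`output = len(word)` → output = 4
So output = 4

Answer: 4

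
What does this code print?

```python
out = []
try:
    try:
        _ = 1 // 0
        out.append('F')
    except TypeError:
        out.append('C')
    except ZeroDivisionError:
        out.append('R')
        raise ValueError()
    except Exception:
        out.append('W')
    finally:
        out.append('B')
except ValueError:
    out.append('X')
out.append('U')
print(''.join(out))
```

Execution trace: 'R' (except ZeroDivisionError) → 'B' (finally) → 'X' (outer except ValueError) → 'U' (after the try/except). Output: RBXU

Answer: RBXU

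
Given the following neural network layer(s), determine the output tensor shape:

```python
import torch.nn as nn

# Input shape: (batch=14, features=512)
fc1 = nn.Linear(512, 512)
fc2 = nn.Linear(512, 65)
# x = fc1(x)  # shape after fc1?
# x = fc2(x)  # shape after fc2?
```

Input: (14, 512) -> after fc1: (14, 512) -> Output: (14, 65)

Answer: (14, 65)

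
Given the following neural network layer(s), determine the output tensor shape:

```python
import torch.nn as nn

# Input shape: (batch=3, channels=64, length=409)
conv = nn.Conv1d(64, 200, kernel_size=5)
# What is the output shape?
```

Input: (3, 64, 409) -> Output: (3, 200, 405)

Answer: (3, 200, 405)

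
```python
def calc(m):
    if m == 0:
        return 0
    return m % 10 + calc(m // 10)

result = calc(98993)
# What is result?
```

Sum of digits of 98993: 3 + 9 + 9 + 8 + 9 = 38

Answer: 38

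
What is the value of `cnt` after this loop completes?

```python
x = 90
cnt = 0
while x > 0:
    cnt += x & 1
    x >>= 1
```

Count set bits in 90 (binary: 0b1011010)
`cnt` takes the values: 0 → 1 → 2 → 3 → 4

Answer: 4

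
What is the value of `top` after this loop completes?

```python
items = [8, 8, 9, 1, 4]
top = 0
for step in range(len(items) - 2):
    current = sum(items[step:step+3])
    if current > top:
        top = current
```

Max sum of 3-element window in [8, 8, 9, 1, 4]
`top` takes the values: 0 → 25

Answer: 25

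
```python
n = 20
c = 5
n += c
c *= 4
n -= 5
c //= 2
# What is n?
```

Trace:
`n = 20` → n = 20
`c = 5` → c = 5
`n += c` → n = 25
`c *= 4` → c = 20
`n -= 5` → n = 20
`c //= 2` → c = 10
So n = 20

Answer: 20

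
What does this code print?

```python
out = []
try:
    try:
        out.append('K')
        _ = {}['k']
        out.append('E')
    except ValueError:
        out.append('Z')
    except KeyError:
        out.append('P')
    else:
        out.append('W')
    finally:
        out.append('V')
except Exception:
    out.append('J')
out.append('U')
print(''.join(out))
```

Execution trace: 'K' (inner try body) → 'P' (inner except KeyError) → 'V' (inner finally) → 'U' (after the try/except). Output: KPVU

Answer: KPVU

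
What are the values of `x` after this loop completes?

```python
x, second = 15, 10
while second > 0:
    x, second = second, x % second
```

GCD of 15 and 10
`x` takes the values: 15 → 10 → 5

Answer: 5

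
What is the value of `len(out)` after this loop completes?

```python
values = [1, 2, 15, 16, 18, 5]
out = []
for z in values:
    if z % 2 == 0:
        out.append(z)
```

Count even numbers in [1, 2, 15, 16, 18, 5]
`out` takes the values: [] → [2] → [2, 16] → [2, 16, 18]
So `len(out)` = 3

Answer: 3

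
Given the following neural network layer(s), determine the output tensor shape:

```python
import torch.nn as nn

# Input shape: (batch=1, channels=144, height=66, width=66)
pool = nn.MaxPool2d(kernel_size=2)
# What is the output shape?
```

Input: (1, 144, 66, 66) -> Output: (1, 144, 33, 33)

Answer: (1, 144, 33, 33)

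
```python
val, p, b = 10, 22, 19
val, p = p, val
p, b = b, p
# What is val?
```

Trace:
`val, p, b = 10, 22, 19` → val = 10; p = 22; b = 19
`val, p = p, val` → val = 22; p = 10
`p, b = b, p` → p = 19; b = 10
So val = 22

Answer: 22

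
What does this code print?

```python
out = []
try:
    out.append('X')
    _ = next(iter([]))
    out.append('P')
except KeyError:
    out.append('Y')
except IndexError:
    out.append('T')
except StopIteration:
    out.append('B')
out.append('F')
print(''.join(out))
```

Execution trace: 'X' (try body) → 'B' (except StopIteration) → 'F' (after the try/except). Output: XBF

Answer: XBF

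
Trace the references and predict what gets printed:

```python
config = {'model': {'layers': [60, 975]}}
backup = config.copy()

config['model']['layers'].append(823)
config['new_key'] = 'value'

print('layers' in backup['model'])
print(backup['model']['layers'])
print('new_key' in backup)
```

Key concept: shallow copy gotcha with nested dict.
Step by step:
`config = {'model': {'layers': [60, 975]}}` → config = {'model': {'layers': [60, 975]}}
`backup = config.copy()` → backup = {'model': {'layers': [60, 975]}}
`config['model']['layers'].append(823)` → config = {'model': {'layers': [60, 975, 823]}}; backup = {'model': {'layers': [60, 975, 823]}}
`config['new_key'] = 'value'` → config = {'model': {'layers': [60, 975, 823]}, 'new_key': 'value'}
`print('layers' in backup['model'])` → prints True
`print(backup['model']['layers'])` → prints [60, 975, 823]
`print('new_key' in backup)` → prints False

Answer:
True
[60, 975, 823]
False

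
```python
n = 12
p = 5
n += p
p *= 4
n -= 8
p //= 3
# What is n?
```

Trace:
`n = 12` → n = 12
`p = 5` → p = 5
`n += p` → n = 17
`p *= 4` → p = 20
`n -= 8` → n = 9
`p //= 3` → p = 6
So n = 9

Answer: 9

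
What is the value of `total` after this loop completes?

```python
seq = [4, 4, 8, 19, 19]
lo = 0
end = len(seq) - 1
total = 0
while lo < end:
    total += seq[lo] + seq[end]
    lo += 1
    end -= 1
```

Sum of pairs from ends
`total` takes the values: 0 → 23 → 46

Answer: 46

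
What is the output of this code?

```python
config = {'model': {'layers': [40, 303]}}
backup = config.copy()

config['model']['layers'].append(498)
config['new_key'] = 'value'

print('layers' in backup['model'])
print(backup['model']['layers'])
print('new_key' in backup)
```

Key concept: shallow copy gotcha with nested dict.
Step by step:
`config = {'model': {'layers': [40, 303]}}` → config = {'model': {'layers': [40, 303]}}
`backup = config.copy()` → backup = {'model': {'layers': [40, 303]}}
`config['model']['layers'].append(498)` → config = {'model': {'layers': [40, 303, 498]}}; backup = {'model': {'layers': [40, 303, 498]}}
`config['new_key'] = 'value'` → config = {'model': {'layers': [40, 303, 498]}, 'new_key': 'value'}
`print('layers' in backup['model'])` → prints True
`print(backup['model']['layers'])` → prints [40, 303, 498]
`print('new_key' in backup)` → prints False

Answer:
True
[40, 303, 498]
False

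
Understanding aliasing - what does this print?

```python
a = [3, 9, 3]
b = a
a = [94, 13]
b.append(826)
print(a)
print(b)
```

Key concept: rebinding vs mutation: a is rebound to a new list, b still points at the original.
Step by step:
`a = [3, 9, 3]` → a = [3, 9, 3]
`b = a` → b = [3, 9, 3] (same object as a)
`a = [94, 13]` → a = [94, 13]
`b.append(826)` → b = [3, 9, 3, 826]
`print(a)` → prints [94, 13]
`print(b)` → prints [3, 9, 3, 826]

Answer:
[94, 13]
[3, 9, 3, 826]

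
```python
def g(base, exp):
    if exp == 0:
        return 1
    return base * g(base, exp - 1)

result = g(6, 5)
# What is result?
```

g(6, 5) = 6 * 6 * 6 * 6 * 6 = 7776

Answer: 7776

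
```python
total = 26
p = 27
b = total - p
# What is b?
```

Trace:
`total = 26` → total = 26
`p = 27` → p = 27
`b = total - p` → b = -1
So b = -1

Answer: -1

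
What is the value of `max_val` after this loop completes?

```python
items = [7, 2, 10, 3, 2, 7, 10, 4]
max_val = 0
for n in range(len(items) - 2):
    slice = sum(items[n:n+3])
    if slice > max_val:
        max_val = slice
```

Max sum of 3-element window in [7, 2, 10, 3, 2, 7, 10, 4]
`max_val` takes the values: 0 → 19 → 21

Answer: 21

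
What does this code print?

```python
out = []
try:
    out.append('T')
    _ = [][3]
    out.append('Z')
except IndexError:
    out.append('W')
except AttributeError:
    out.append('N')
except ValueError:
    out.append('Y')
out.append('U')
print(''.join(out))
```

Execution trace: 'T' (try body) → 'W' (except IndexError) → 'U' (after the try/except). Output: TWU

Answer: TWU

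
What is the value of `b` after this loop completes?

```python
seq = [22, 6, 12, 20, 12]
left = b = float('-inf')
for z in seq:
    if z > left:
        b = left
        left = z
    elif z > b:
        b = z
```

Second largest (with repeats) in [22, 6, 12, 20, 12]
`b` takes the values: -inf → 6 → 12 → 20

Answer: 20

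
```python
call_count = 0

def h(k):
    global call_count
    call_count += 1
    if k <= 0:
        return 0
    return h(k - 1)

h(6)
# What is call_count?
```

Linear recursion stepping by 1: 7 calls from k=6 down to ≤0.

Answer: 7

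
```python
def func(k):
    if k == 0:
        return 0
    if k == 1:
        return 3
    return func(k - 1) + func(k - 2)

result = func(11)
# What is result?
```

Build up from base cases: func(0)=0, func(1)=3, func(2)=3, func(3)=6, func(4)=9, func(5)=15, func(6)=24, ..., func(11)=267

Answer: 267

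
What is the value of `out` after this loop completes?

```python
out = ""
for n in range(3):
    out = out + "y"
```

Repeat 'y' 3 times
`out` takes the values: "" → "y" → "yy" → "yyy"

Answer: "yyy"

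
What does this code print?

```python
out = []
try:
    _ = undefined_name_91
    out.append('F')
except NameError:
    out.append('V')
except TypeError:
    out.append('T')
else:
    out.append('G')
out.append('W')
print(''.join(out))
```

Execution trace: 'V' (except NameError) → 'W' (after the try/except). Output: VW

Answer: VW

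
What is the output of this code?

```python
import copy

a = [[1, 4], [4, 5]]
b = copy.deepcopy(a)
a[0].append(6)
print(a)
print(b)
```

Key concept: deep copy is fully independent.
Step by step:
`a = [[1, 4], [4, 5]]` → a = [[1, 4], [4, 5]]
`b = copy.deepcopy(a)` → b = [[1, 4], [4, 5]]
`a[0].append(6)` → a = [[1, 4, 6], [4, 5]]
`print(a)` → prints [[1, 4, 6], [4, 5]]
`print(b)` → prints [[1, 4], [4, 5]]

Answer:
[[1, 4, 6], [4, 5]]
[[1, 4], [4, 5]]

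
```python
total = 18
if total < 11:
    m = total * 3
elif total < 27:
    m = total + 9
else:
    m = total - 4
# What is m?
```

Trace:
`total = 18` → total = 18
`if total < 11: ...` → total < 11 is False, total < 27 is True → m = 27
So m = 27

Answer: 27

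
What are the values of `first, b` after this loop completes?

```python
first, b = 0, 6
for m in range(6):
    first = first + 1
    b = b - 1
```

first goes 0→6, b goes 6→0
`first, b` takes the values: (0, 6) → (1, 6) → (1, 5) → (2, 5) → (2, 4) → (3, 4) → (3, 3) → (4, 3) → (4, 2) → (5, 2) → (5, 1) → (6, 1) → (6, 0)

Answer: 6, 0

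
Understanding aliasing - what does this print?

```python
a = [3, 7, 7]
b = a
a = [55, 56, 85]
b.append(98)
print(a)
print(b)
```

Key concept: rebinding vs mutation: a is rebound to a new list, b still points at the original.
Step by step:
`a = [3, 7, 7]` → a = [3, 7, 7]
`b = a` → b = [3, 7, 7] (same object as a)
`a = [55, 56, 85]` → a = [55, 56, 85]
`b.append(98)` → b = [3, 7, 7, 98]
`print(a)` → prints [55, 56, 85]
`print(b)` → prints [3, 7, 7, 98]

Answer:
[55, 56, 85]
[3, 7, 7, 98]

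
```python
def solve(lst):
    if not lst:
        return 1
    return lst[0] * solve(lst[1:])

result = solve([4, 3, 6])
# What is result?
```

Product over [4, 3, 6] = 4 * 3 * 6 = 72

Answer: 72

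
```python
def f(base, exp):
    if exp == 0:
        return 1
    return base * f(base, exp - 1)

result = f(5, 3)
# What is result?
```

f(5, 3) = 5 * 5 * 5 = 125

Answer: 125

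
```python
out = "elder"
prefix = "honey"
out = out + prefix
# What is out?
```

Trace:
`out = "elder"` → out = 'elder'
`prefix = "honey"` → prefix = 'honey'
`out = out + prefix` → out = 'elderhoney'
So out = 'elderhoney'

Answer: 'elderhoney'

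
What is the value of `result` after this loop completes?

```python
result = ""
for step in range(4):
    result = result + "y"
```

Repeat 'y' 4 times
`result` takes the values: "" → "y" → "yy" → "yyy" → "yyyy"

Answer: "yyyy"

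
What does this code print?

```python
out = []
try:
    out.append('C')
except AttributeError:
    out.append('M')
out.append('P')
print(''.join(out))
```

Execution trace: 'C' (try body, no exception) → 'P' (after the try/except). Output: CP

Answer: CP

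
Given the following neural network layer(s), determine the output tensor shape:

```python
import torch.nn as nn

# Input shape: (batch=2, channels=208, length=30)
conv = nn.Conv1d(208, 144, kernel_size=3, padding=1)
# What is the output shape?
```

Input: (2, 208, 30) -> Output: (2, 144, 30)

Answer: (2, 144, 30)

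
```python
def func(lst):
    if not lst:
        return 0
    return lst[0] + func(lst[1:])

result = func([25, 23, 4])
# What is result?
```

25 + 23 + 4 + 0 = 52

Answer: 52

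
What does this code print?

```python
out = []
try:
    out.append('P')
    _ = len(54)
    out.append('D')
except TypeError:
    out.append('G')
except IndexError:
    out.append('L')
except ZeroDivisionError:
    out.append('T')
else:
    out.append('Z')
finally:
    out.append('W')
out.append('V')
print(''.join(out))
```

Execution trace: 'P' (try body) → 'G' (except TypeError) → 'W' (finally) → 'V' (after the try/except). Output: PGWV

Answer: PGWV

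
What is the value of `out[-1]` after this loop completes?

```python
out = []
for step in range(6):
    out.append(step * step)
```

Last element of squares 0 to 5
`out` takes the values: [] → [0] → [0, 1] → [0, 1, 4] → [0, 1, 4, 9] → [0, 1, 4, 9, 16] → [0, 1, 4, 9, 16, 25]
So `out[-1]` = 25

Answer: 25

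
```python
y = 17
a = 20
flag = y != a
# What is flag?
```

Trace:
`y = 17` → y = 17
`a = 20` → a = 20
`flag = y != a` → flag = True
So flag = True

Answer: True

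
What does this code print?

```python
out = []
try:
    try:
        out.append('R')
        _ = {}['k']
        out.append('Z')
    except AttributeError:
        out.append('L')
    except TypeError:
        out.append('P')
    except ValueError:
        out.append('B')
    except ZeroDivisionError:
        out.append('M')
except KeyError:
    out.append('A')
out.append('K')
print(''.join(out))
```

Execution trace: 'R' (try body) → 'A' (outer except KeyError) → 'K' (after the try/except). Output: RAK

Answer: RAK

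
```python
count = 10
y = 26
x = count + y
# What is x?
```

Trace:
`count = 10` → count = 10
`y = 26` → y = 26
`x = count + y` → x = 36
So x = 36

Answer: 36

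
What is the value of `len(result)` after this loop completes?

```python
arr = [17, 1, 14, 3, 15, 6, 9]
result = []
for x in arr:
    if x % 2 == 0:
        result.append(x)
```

Count even numbers in [17, 1, 14, 3, 15, 6, 9]
`result` takes the values: [] → [14] → [14, 6]
So `len(result)` = 2

Answer: 2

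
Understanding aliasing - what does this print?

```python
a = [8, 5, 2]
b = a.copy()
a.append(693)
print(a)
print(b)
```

Key concept: list.copy() creates independent copy.
Step by step:
`a = [8, 5, 2]` → a = [8, 5, 2]
`b = a.copy()` → b = [8, 5, 2]
`a.append(693)` → a = [8, 5, 2, 693]
`print(a)` → prints [8, 5, 2, 693]
`print(b)` → prints [8, 5, 2]

Answer:
[8, 5, 2, 693]
[8, 5, 2]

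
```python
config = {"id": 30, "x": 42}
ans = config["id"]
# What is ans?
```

Trace:
`config = {"id": 30, "x": 42}` → config = {'id': 30, 'x': 42}
`ans = config["id"]` → ans = 30
So ans = 30

Answer: 30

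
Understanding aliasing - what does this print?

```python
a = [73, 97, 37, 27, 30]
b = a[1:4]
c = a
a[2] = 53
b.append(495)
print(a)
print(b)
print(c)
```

Key concept: slice vs alias.
Step by step:
`a = [73, 97, 37, 27, 30]` → a = [73, 97, 37, 27, 30]
`b = a[1:4]` → b = [97, 37, 27]
`c = a` → c = [73, 97, 37, 27, 30] (same object as a)
`a[2] = 53` → a = [73, 97, 53, 27, 30] (same object as c); c = [73, 97, 53, 27, 30] (same object as a)
`b.append(495)` → b = [97, 37, 27, 495]
`print(a)` → prints [73, 97, 53, 27, 30]
`print(b)` → prints [97, 37, 27, 495]
`print(c)` → prints [73, 97, 53, 27, 30]

Answer:
[73, 97, 53, 27, 30]
[97, 37, 27, 495]
[73, 97, 53, 27, 30]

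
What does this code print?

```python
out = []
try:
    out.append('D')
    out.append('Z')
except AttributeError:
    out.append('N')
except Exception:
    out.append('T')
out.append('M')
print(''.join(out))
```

Execution trace: 'D' (try body) → 'Z' (try body, no exception) → 'M' (after the try/except). Output: DZM

Answer: DZM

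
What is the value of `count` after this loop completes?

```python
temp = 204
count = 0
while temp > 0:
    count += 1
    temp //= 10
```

Count digits by repeated division by 10
`count` takes the values: 0 → 1 → 2 → 3

Answer: 3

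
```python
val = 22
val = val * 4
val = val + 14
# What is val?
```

Trace:
`val = 22` → val = 22
`val = val * 4` → val = 88
`val = val + 14` → val = 102
So val = 102

Answer: 102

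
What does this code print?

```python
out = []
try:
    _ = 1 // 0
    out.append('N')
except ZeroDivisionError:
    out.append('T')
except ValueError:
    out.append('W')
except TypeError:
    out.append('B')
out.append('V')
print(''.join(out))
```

Execution trace: 'T' (except ZeroDivisionError) → 'V' (after the try/except). Output: TV

Answer: TV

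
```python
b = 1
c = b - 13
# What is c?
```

Trace:
`b = 1` → b = 1
`c = b - 13` → c = -12
So c = -12

Answer: -12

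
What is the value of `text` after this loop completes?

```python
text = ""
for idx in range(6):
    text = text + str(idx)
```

Concatenate digits 0 to 5
`text` takes the values: "" → "0" → "01" → "012" → "0123" → "01234" → "012345"

Answer: "012345"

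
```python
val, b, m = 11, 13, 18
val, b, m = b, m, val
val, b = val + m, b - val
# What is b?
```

Trace:
`val, b, m = 11, 13, 18` → val = 11; b = 13; m = 18
`val, b, m = b, m, val` → val = 13; b = 18; m = 11
`val, b = val + m, b - val` → val = 24; b = 5
So b = 5

Answer: 5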